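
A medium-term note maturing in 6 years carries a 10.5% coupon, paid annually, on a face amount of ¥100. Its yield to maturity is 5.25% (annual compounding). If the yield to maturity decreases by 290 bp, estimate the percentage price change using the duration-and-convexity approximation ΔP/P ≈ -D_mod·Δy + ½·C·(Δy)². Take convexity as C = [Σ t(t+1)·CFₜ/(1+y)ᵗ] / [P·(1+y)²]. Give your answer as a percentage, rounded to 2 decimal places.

With y = 0.0525:
  t   CF        PV=CF/(1+0.0525)^t    t·PV        t(t+1)·PV
  1        10.50         9.9762         9.9762          19.9525
  2        10.50         9.4786        18.9572          56.8717
  3        10.50         9.0058        27.0174         108.0698
  4        10.50         8.5566        34.2264         171.1319
  5        10.50         8.1298        40.6489         243.8934
  6       110.50        81.2886       487.7316       3,414.1213
  Σ                    126.4357       618.5578       4,014.0405
P = 126.4357; D_Mac = 4.89227 yrs; D_mod = 4.64824 yrs; C = 28.65946.
Duration effect: -4.64824 × (-0.029) = +0.134799
Convexity effect: 0.5 × 28.65946 × (-0.029)² = +0.0120513
ΔP/P ≈ +0.134799 + 0.0120513 = +0.146850 = +14.6850%.

+14.69%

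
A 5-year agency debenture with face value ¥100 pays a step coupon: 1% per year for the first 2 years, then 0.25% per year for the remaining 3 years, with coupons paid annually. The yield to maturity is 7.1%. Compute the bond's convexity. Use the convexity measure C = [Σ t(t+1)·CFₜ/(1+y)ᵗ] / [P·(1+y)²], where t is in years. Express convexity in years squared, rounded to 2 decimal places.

25.53

With y = 0.071:
  t   CF        PV=CF/(1+0.071)^t    t·PV        t(t+1)·PV
  1         1.00         0.9337         0.9337           1.8674
  2         1.00         0.8718         1.7436           5.2309
  3         0.25         0.2035         0.6105           2.4420
  4         0.25         0.1900         0.7600           3.8002
  5       100.25        71.1438       355.7190       2,134.3138
  Σ                     73.3428       359.7669       2,147.6544
P = 73.3428.
Convexity = Σ t(t+1)·PV / [P·(1+y)²] = 2,147.6544 / (73.3428 × 1.147041) = 25.52865.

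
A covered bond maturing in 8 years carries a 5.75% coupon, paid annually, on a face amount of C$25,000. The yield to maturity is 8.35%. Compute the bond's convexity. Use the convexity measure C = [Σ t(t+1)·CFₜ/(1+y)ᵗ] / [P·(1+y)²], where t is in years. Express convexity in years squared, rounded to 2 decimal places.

46.31

With y = 0.0835:
  t   CF        PV=CF/(1+0.0835)^t    t·PV        t(t+1)·PV
  1     1,437.50     1,326.7190     1,326.7190       2,653.4379
  2     1,437.50     1,224.4753     2,448.9506       7,346.8517
  3     1,437.50     1,130.1110     3,390.3330      13,561.3321
  4     1,437.50     1,043.0189     4,172.0757      20,860.3786
  5     1,437.50       962.6386     4,813.1930      28,879.1582
  6     1,437.50       888.4528     5,330.7168      37,315.0175
  7     1,437.50       819.9841     5,739.8889      45,919.1109
  8    26,437.50    13,918.3919   111,347.1349   1,002,124.2138
  Σ                 21,313.7916   138,569.0118   1,158,659.5008
P = 21,313.7916.
Convexity = Σ t(t+1)·PV / [P·(1+y)²] = 1,158,659.5008 / (21,313.7916 × 1.173972) = 46.30600.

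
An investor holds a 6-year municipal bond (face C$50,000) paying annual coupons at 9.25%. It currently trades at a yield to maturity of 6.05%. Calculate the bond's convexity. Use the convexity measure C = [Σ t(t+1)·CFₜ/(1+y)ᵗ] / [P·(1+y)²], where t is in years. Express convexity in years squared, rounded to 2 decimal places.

28.73

With y = 0.0605:
  t   CF        PV=CF/(1+0.0605)^t    t·PV        t(t+1)·PV
  1     4,625.00     4,361.1504     4,361.1504       8,722.3008
  2     4,625.00     4,112.3530     8,224.7061      24,674.1183
  3     4,625.00     3,877.7492    11,633.2476      46,532.9906
  4     4,625.00     3,656.5292    14,626.1168      73,130.5840
  5     4,625.00     3,447.9295    17,239.6473     103,437.8840
  6    54,625.00    38,399.6630   230,397.9779   1,612,785.8456
  Σ                 57,855.3743   286,482.8462   1,869,283.7232
P = 57,855.3743.
Convexity = Σ t(t+1)·PV / [P·(1+y)²] = 1,869,283.7232 / (57,855.3743 × 1.124660) = 28.72832.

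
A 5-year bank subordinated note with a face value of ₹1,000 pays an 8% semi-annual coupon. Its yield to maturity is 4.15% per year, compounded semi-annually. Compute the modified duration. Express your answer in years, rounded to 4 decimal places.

4.2001 years

Periodic yield y = 0.02075. First find Macaulay duration:
  t   CF        PV=CF/(1+0.02075)^t    t·PV
  1        40.00        39.1869        39.1869
  2        40.00        38.3903        76.7805
  3        40.00        37.6099       112.8296
  4        40.00        36.8453       147.3813
  5        40.00        36.0963       180.4816
  6        40.00        35.3626       212.1753
  7        40.00        34.6437       242.5059
  8        40.00        33.9395       271.5157
  9        40.00        33.2495       299.2458
  10    1,040.00       846.9143     8,469.1428
  Σ                  1,172.2382    10,051.2454
P = 1,172.2382; Macaulay duration = 10,051.2454 / 1,172.2382 = 8.57441 half-year periods = 4.28720 years.
Modified duration = D_Mac / (1 + y) = 4.28720 / 1.02075 = 4.20005 years.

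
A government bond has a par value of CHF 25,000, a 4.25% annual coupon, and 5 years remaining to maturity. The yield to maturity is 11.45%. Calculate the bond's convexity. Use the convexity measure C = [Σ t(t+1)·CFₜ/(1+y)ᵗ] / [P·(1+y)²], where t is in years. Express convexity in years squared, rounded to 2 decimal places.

21.18

With y = 0.1145:
  t   CF        PV=CF/(1+0.1145)^t    t·PV        t(t+1)·PV
  1     1,062.50       953.3423       953.3423       1,906.6846
  2     1,062.50       855.3991     1,710.7982       5,132.3946
  3     1,062.50       767.5183     2,302.5548       9,210.2192
  4     1,062.50       688.6660     2,754.6640      13,773.3202
  5    26,062.50    15,157.0858    75,785.4289     454,712.5732
  Σ                 18,422.0115    83,506.7882     484,735.1918
P = 18,422.0115.
Convexity = Σ t(t+1)·PV / [P·(1+y)²] = 484,735.1918 / (18,422.0115 × 1.242110) = 21.18397.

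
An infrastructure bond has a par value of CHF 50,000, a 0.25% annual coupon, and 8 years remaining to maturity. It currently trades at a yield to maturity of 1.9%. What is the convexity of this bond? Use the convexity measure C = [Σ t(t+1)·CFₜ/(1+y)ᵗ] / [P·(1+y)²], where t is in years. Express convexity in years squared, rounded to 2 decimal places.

With y = 0.019:
  t   CF        PV=CF/(1+0.019)^t    t·PV        t(t+1)·PV
  1       125.00       122.6693       122.6693         245.3386
  2       125.00       120.3820       240.7641         722.2922
  3       125.00       118.1374       354.4122       1,417.6490
  4       125.00       115.9347       463.7386       2,318.6931
  5       125.00       113.7730       568.8648       3,413.1891
  6       125.00       111.6516       669.9095       4,689.3667
  7       125.00       109.5698       766.9883       6,135.9068
  8    50,125.00    43,118.2289   344,945.8311   3,104,512.4798
  Σ                 43,930.3466   348,133.1780   3,123,454.9152
P = 43,930.3466.
Convexity = Σ t(t+1)·PV / [P·(1+y)²] = 3,123,454.9152 / (43,930.3466 × 1.038361) = 68.47346.

68.47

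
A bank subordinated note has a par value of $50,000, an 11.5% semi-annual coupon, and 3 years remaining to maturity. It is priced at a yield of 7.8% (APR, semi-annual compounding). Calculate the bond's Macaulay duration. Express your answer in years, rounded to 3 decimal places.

2.640 years

Periodic yield y = 0.039. Discount each cash flow and weight by its period:
  t   CF        PV=CF/(1+0.039)^t    t·PV
  1     2,875.00     2,767.0837     2,767.0837
  2     2,875.00     2,663.2182     5,326.4364
  3     2,875.00     2,563.2514     7,689.7543
  4     2,875.00     2,467.0370     9,868.1479
  5     2,875.00     2,374.4340    11,872.1702
  6    52,875.00    42,029.7779   252,178.6674
  Σ                 54,864.8023   289,702.2600
Price P = Σ PV = 54,864.8023.
Macaulay duration = Σ(t·PV) / P = 289,702.2600 / 54,864.8023 = 5.28029 half-year periods.
In years: 5.28029 / 2 = 2.64015 years.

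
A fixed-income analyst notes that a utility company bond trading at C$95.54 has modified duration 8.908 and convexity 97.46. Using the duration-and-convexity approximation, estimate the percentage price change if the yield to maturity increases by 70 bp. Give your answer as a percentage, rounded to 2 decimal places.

Duration effect: -D_mod·Δy = -8.908 × (+0.007) = -0.062356
Convexity effect: ½·C·(Δy)² = 0.5 × 97.46 × (0.007)² = +0.00238777
ΔP/P ≈ -0.062356 + 0.00238777 = -0.05996823
= -5.996823%.

-6.00%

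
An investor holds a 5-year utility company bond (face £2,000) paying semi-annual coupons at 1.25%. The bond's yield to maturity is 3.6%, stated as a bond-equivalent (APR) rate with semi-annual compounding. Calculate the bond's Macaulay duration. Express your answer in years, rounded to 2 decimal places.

Periodic yield y = 0.018. Discount each cash flow and weight by its period:
  t   CF        PV=CF/(1+0.018)^t    t·PV
  1        12.50        12.2790        12.2790
  2        12.50        12.0619        24.1237
  3        12.50        11.8486        35.5458
  4        12.50        11.6391        46.5563
  5        12.50        11.4333        57.1664
  6        12.50        11.2311        67.3868
  7        12.50        11.0325        77.2278
  8        12.50        10.8375        86.6997
  9        12.50        10.6458        95.8126
  10    2,012.50     1,683.6744    16,836.7440
  Σ                  1,786.6832    17,339.5421
Price P = Σ PV = 1,786.6832.
Macaulay duration = Σ(t·PV) / P = 17,339.5421 / 1,786.6832 = 9.70488 half-year periods.
In years: 9.70488 / 2 = 4.85244 years.

4.85 years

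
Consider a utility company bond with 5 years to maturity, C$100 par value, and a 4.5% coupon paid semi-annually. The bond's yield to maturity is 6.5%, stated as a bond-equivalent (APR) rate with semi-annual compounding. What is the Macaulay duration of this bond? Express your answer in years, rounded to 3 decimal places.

Periodic yield y = 0.0325. Discount each cash flow and weight by its period:
  t   CF        PV=CF/(1+0.0325)^t    t·PV
  1         2.25         2.1792         2.1792
  2         2.25         2.1106         4.2212
  3         2.25         2.0441         6.1324
  4         2.25         1.9798         7.9192
  5         2.25         1.9175         9.5874
  6         2.25         1.8571        11.1428
  7         2.25         1.7987        12.5907
  8         2.25         1.7421        13.9364
  9         2.25         1.6872        15.1850
  10      102.25        74.2613       742.6133
  Σ                     91.5776       825.5076
Price P = Σ PV = 91.5776.
Macaulay duration = Σ(t·PV) / P = 825.5076 / 91.5776 = 9.01430 half-year periods.
In years: 9.01430 / 2 = 4.50715 years.

4.507 years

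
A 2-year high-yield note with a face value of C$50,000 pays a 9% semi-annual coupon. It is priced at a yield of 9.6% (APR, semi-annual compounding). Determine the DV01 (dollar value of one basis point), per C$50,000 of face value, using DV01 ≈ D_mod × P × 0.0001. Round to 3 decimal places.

C$8.844

Periodic yield y = 0.048.
  t   CF        PV=CF/(1+0.048)^t    t·PV
  1     2,250.00     2,146.9466     2,146.9466
  2     2,250.00     2,048.6131     4,097.2263
  3     2,250.00     1,954.7835     5,864.3506
  4    52,250.00    43,315.2838   173,261.1352
  Σ                 49,465.6270   185,369.6586
P = 49,465.6270; D_Mac = 3.74744 half-year periods = 1.87372 yrs; D_mod = 1.78790 yrs.
DV01 ≈ 1.78790 × 49,465.6270 × 0.0001 = 8.843972.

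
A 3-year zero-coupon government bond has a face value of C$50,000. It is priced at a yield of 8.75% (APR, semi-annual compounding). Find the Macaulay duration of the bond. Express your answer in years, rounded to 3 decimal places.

3.000 years

A zero-coupon bond has a single cash flow at maturity, so its Macaulay duration equals its maturity: 3 years.
(Equivalently: 6 semi-annual periods ÷ 2 = 3 years.)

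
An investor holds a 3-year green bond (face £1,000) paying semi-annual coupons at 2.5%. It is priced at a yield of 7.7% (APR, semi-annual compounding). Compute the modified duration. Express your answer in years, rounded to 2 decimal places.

Periodic yield y = 0.0385. First find Macaulay duration:
  t   CF        PV=CF/(1+0.0385)^t    t·PV
  1        12.50        12.0366        12.0366
  2        12.50        11.5904        23.1807
  3        12.50        11.1607        33.4820
  4        12.50        10.7469        42.9877
  5        12.50        10.3485        51.7425
  6     1,012.50       807.1533     4,842.9198
  Σ                    863.0364     5,006.3493
P = 863.0364; Macaulay duration = 5,006.3493 / 863.0364 = 5.80086 half-year periods = 2.90043 years.
Modified duration = D_Mac / (1 + y) = 2.90043 / 1.0385 = 2.79290 years.

2.79 years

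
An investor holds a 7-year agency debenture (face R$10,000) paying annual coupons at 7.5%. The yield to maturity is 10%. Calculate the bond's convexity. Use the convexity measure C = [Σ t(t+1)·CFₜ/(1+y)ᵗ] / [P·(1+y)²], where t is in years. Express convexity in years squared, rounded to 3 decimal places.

With y = 0.1:
  t   CF        PV=CF/(1+0.1)^t    t·PV        t(t+1)·PV
  1       750.00       681.8182       681.8182       1,363.6364
  2       750.00       619.8347     1,239.6694       3,719.0083
  3       750.00       563.4861     1,690.4583       6,761.8332
  4       750.00       512.2601     2,049.0404      10,245.2018
  5       750.00       465.6910     2,328.4550      13,970.7298
  6       750.00       423.3554     2,540.1327      17,780.9288
  7    10,750.00     5,516.4498    38,615.1484     308,921.1872
  Σ                  8,782.8953    49,144.7223     362,762.5254
P = 8,782.8953.
Convexity = Σ t(t+1)·PV / [P·(1+y)²] = 362,762.5254 / (8,782.8953 × 1.210000) = 34.13496.

34.135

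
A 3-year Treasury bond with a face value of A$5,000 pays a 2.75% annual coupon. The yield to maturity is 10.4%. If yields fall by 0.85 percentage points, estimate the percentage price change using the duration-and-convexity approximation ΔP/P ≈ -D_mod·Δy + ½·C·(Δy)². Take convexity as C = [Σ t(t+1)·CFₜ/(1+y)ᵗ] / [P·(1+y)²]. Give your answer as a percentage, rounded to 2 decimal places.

+2.28%

With y = 0.104:
  t   CF        PV=CF/(1+0.104)^t    t·PV        t(t+1)·PV
  1       137.50       124.5471       124.5471         249.0942
  2       137.50       112.8144       225.6288         676.8864
  3     5,137.50     3,818.0764    11,454.2292      45,816.9168
  Σ                  4,055.4379    11,804.4051      46,742.8975
P = 4,055.4379; D_Mac = 2.91076 yrs; D_mod = 2.63656 yrs; C = 9.45670.
Duration effect: -2.63656 × (-0.0085) = +0.022411
Convexity effect: 0.5 × 9.45670 × (-0.0085)² = +0.0003416
ΔP/P ≈ +0.022411 + 0.0003416 = +0.022752 = +2.2752%.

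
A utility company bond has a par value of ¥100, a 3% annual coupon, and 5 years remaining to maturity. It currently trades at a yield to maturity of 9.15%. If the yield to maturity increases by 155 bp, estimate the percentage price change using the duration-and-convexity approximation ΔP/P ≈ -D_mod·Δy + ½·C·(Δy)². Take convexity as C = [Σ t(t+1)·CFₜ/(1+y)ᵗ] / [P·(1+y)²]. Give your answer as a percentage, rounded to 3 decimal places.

With y = 0.0915:
  t   CF        PV=CF/(1+0.0915)^t    t·PV        t(t+1)·PV
  1         3.00         2.7485         2.7485           5.4970
  2         3.00         2.5181         5.0362          15.1086
  3         3.00         2.3070         6.9210          27.6842
  4         3.00         2.1136         8.4545          42.2723
  5       103.00        66.4842       332.4211       1,994.5264
  Σ                     76.1715       355.5813       2,085.0885
P = 76.1715; D_Mac = 4.66817 yrs; D_mod = 4.27684 yrs; C = 22.97655.
Duration effect: -4.27684 × (+0.0155) = -0.066291
Convexity effect: 0.5 × 22.97655 × (0.0155)² = +0.0027601
ΔP/P ≈ -0.066291 + 0.0027601 = -0.063531 = -6.3531%.

-6.353%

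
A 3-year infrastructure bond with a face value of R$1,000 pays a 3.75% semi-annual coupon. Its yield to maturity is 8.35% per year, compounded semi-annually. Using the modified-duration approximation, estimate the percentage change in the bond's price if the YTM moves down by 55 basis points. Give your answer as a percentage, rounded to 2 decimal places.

Periodic yield y = 0.04175. Modified duration first:
  t   CF        PV=CF/(1+0.04175)^t    t·PV
  1        18.75        17.9986        17.9986
  2        18.75        17.2772        34.5545
  3        18.75        16.5848        49.7545
  4        18.75        15.9202        63.6806
  5        18.75        15.2821        76.4106
  6     1,018.75       797.0518     4,782.3110
  Σ                    880.1147     5,024.7097
P = 880.1147; D_Mac = 5.70915 half-year periods = 2.85458 yrs; D_mod = 2.85458/(1+0.04175) = 2.74017 yrs.
ΔP/P ≈ -D_mod · Δy = -2.74017 × (-0.0055) = +0.015071 = +1.5071%.

+1.51%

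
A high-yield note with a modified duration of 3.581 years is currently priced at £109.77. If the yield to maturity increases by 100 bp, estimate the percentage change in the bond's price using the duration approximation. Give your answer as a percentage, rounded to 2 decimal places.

Duration approximation: ΔP/P ≈ -D_mod · Δy = -3.581 × (+0.01) = -0.035810.
As a percentage: -3.5810%.

-3.58%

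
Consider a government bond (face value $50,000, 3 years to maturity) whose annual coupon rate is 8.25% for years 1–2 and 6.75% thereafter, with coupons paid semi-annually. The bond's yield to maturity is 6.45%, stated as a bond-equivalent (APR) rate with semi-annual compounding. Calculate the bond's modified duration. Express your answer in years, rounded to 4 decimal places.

2.6404 years

Periodic yield y = 0.03225. First find Macaulay duration:
  t   CF        PV=CF/(1+0.03225)^t    t·PV
  1     2,062.50     1,998.0625     1,998.0625
  2     2,062.50     1,935.6382     3,871.2763
  3     2,062.50     1,875.1641     5,625.4923
  4     2,062.50     1,816.5794     7,266.3177
  5     1,687.50     1,439.8569     7,199.2844
  6    51,687.50    42,724.4202   256,346.5211
  Σ                 51,789.7212   282,306.9543
P = 51,789.7212; Macaulay duration = 282,306.9543 / 51,789.7212 = 5.45102 half-year periods = 2.72551 years.
Modified duration = D_Mac / (1 + y) = 2.72551 / 1.03225 = 2.64036 years.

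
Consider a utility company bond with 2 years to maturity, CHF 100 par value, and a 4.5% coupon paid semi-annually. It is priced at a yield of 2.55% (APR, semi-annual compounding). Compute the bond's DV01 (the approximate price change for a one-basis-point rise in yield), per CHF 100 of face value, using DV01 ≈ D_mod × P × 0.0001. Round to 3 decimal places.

CHF 0.020

Periodic yield y = 0.01275.
  t   CF        PV=CF/(1+0.01275)^t    t·PV
  1         2.25         2.2217         2.2217
  2         2.25         2.1937         4.3874
  3         2.25         2.1661         6.4983
  4       102.25        97.1973       388.7893
  Σ                    103.7788       401.8966
P = 103.7788; D_Mac = 3.87263 half-year periods = 1.93631 yrs; D_mod = 1.91194 yrs.
DV01 ≈ 1.91194 × 103.7788 × 0.0001 = 0.019842.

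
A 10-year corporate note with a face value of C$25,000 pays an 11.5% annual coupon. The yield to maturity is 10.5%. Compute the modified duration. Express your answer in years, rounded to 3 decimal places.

5.914 years

Periodic yield y = 0.105. First find Macaulay duration:
  t   CF        PV=CF/(1+0.105)^t    t·PV
  1     2,875.00     2,601.8100     2,601.8100
  2     2,875.00     2,354.5791     4,709.1583
  3     2,875.00     2,130.8409     6,392.5226
  4     2,875.00     1,928.3628     7,713.4511
  5     2,875.00     1,745.1247     8,725.6234
  6     2,875.00     1,579.2983     9,475.7901
  7     2,875.00     1,429.2293    10,004.6049
  8     2,875.00     1,293.4202    10,347.3613
  9     2,875.00     1,170.5160    10,534.6438
  10   27,875.00    10,270.5120   102,705.1204
  Σ                 26,503.6932   173,210.0857
P = 26,503.6932; Macaulay duration = 173,210.0857 / 26,503.6932 = 6.53532 years.
Modified duration = D_Mac / (1 + y) = 6.53532 / 1.105 = 5.91432 years.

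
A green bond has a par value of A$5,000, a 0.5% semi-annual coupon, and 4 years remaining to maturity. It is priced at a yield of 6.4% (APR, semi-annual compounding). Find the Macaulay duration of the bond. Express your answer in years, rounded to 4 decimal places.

3.9599 years

Periodic yield y = 0.032. Discount each cash flow and weight by its period:
  t   CF        PV=CF/(1+0.032)^t    t·PV
  1        12.50        12.1124        12.1124
  2        12.50        11.7368        23.4736
  3        12.50        11.3729        34.1187
  4        12.50        11.0202        44.0810
  5        12.50        10.6785        53.3927
  6        12.50        10.3474        62.0845
  7        12.50        10.0266        70.1859
  8     5,012.50     3,895.9808    31,167.8464
  Σ                  3,973.2757    31,467.2951
Price P = Σ PV = 3,973.2757.
Macaulay duration = Σ(t·PV) / P = 31,467.2951 / 3,973.2757 = 7.91974 half-year periods.
In years: 7.91974 / 2 = 3.95987 years.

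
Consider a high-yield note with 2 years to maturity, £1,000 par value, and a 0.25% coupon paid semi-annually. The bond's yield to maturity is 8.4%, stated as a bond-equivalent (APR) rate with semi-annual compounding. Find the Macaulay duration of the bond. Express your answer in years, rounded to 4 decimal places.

Periodic yield y = 0.042. Discount each cash flow and weight by its period:
  t   CF        PV=CF/(1+0.042)^t    t·PV
  1         1.25         1.1996         1.1996
  2         1.25         1.1513         2.3025
  3         1.25         1.1049         3.3146
  4     1,001.25       849.3206     3,397.2824
  Σ                    852.7763     3,404.0991
Price P = Σ PV = 852.7763.
Macaulay duration = Σ(t·PV) / P = 3,404.0991 / 852.7763 = 3.99178 half-year periods.
In years: 3.99178 / 2 = 1.99589 years.

1.9959 years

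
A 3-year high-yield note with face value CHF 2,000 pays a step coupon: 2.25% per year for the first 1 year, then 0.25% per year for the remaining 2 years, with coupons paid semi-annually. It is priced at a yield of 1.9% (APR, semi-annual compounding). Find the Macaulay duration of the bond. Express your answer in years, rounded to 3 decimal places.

Periodic yield y = 0.0095. Discount each cash flow and weight by its period:
  t   CF        PV=CF/(1+0.0095)^t    t·PV
  1        22.50        22.2883        22.2883
  2        22.50        22.0785        44.1570
  3         2.50         2.4301         7.2902
  4         2.50         2.4072         9.6289
  5         2.50         2.3846        11.9228
  6     2,002.50     1,892.0586    11,352.3517
  Σ                  1,943.6472    11,447.6389
Price P = Σ PV = 1,943.6472.
Macaulay duration = Σ(t·PV) / P = 11,447.6389 / 1,943.6472 = 5.88977 half-year periods.
In years: 5.88977 / 2 = 2.94489 years.

2.945 years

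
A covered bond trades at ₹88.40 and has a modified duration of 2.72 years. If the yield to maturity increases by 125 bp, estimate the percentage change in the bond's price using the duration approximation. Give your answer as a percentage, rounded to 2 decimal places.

-3.40%

Duration approximation: ΔP/P ≈ -D_mod · Δy = -2.72 × (+0.0125) = -0.034000.
As a percentage: -3.4000%.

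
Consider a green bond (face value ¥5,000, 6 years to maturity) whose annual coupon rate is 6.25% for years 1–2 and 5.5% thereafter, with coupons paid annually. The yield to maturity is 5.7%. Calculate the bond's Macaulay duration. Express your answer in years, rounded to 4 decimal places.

5.2141 years

Periodic yield y = 0.057. Discount each cash flow and weight by its year:
  t   CF        PV=CF/(1+0.057)^t    t·PV
  1       312.50       295.6481       295.6481
  2       312.50       279.7049       559.4098
  3       275.00       232.8669       698.6007
  4       275.00       220.3093       881.2370
  5       275.00       208.4288     1,042.1441
  6     5,275.00     3,782.4443    22,694.6657
  Σ                  5,019.4022    26,171.7053
Price P = Σ PV = 5,019.4022.
Macaulay duration = Σ(t·PV) / P = 26,171.7053 / 5,019.4022 = 5.21411 years.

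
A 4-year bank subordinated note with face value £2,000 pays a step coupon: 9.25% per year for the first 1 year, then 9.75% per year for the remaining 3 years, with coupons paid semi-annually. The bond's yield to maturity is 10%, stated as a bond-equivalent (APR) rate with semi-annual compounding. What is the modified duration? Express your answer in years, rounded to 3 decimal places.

3.253 years

Periodic yield y = 0.05. First find Macaulay duration:
  t   CF        PV=CF/(1+0.05)^t    t·PV
  1        92.50        88.0952        88.0952
  2        92.50        83.9002       167.8005
  3        97.50        84.2242       252.6725
  4        97.50        80.2135       320.8540
  5        97.50        76.3938       381.9690
  6        97.50        72.7560       436.5360
  7        97.50        69.2914       485.0400
  8     2,097.50     1,419.6706    11,357.3645
  Σ                  1,974.5449    13,490.3317
P = 1,974.5449; Macaulay duration = 13,490.3317 / 1,974.5449 = 6.83212 half-year periods = 3.41606 years.
Modified duration = D_Mac / (1 + y) = 3.41606 / 1.05 = 3.25339 years.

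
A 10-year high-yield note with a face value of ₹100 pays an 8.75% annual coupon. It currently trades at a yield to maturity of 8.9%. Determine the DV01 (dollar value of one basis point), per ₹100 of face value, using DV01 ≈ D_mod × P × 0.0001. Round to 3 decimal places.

₹0.064

Periodic yield y = 0.089.
  t   CF        PV=CF/(1+0.089)^t    t·PV
  1         8.75         8.0349         8.0349
  2         8.75         7.3782        14.7565
  3         8.75         6.7752        20.3257
  4         8.75         6.2215        24.8861
  5         8.75         5.7131        28.5653
  6         8.75         5.2462        31.4769
  7         8.75         4.8174        33.7218
  8         8.75         4.4237        35.3895
  9         8.75         4.0622        36.5594
  10      108.75        46.3608       463.6075
  Σ                     99.0331       697.3237
P = 99.0331; D_Mac = 7.04132 yrs; D_mod = 6.46586 yrs.
DV01 ≈ 6.46586 × 99.0331 × 0.0001 = 0.064033.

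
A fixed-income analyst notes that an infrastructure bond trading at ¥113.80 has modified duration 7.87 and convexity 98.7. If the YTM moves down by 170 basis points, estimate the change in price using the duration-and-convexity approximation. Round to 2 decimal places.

Duration effect: -D_mod·Δy = -7.87 × (-0.017) = +0.133790
Convexity effect: ½·C·(Δy)² = 0.5 × 98.7 × (-0.017)² = +0.01426215
ΔP/P ≈ +0.133790 + 0.01426215 = +0.14805215
ΔP ≈ 113.80 × (+0.14805215) = +16.84833467.

+¥16.85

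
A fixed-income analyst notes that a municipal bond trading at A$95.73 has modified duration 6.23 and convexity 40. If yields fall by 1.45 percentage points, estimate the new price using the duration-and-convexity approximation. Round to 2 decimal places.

A$104.78

Duration effect: -D_mod·Δy = -6.23 × (-0.0145) = +0.090335
Convexity effect: ½·C·(Δy)² = 0.5 × 40 × (-0.0145)² = +0.0042050
ΔP/P ≈ +0.090335 + 0.0042050 = +0.094540
New price ≈ 95.73 × (1 + 0.094540) = 104.7803142.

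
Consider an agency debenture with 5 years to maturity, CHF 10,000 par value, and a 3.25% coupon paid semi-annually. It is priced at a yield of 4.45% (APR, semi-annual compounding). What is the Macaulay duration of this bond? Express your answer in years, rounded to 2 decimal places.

Periodic yield y = 0.02225. Discount each cash flow and weight by its period:
  t   CF        PV=CF/(1+0.02225)^t    t·PV
  1       162.50       158.9631       158.9631
  2       162.50       155.5031       311.0063
  3       162.50       152.1185       456.3555
  4       162.50       148.8075       595.2301
  5       162.50       145.5686       727.8431
  6       162.50       142.4002       854.4013
  7       162.50       139.3008       975.1054
  8       162.50       136.2688     1,090.1503
  9       162.50       133.3028     1,199.7253
  10   10,162.50     8,155.1014    81,551.0142
  Σ                  9,467.3348    87,919.7945
Price P = Σ PV = 9,467.3348.
Macaulay duration = Σ(t·PV) / P = 87,919.7945 / 9,467.3348 = 9.28665 half-year periods.
In years: 9.28665 / 2 = 4.64332 years.

4.64 years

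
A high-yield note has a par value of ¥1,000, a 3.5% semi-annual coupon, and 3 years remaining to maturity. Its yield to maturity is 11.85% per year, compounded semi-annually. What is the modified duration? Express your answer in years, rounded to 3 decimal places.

Periodic yield y = 0.05925. First find Macaulay duration:
  t   CF        PV=CF/(1+0.05925)^t    t·PV
  1        17.50        16.5211        16.5211
  2        17.50        15.5970        31.1940
  3        17.50        14.7246        44.1737
  4        17.50        13.9009        55.6038
  5        17.50        13.1234        65.6169
  6     1,017.50       720.3500     4,322.1002
  Σ                    794.2170     4,535.2097
P = 794.2170; Macaulay duration = 4,535.2097 / 794.2170 = 5.71029 half-year periods = 2.85515 years.
Modified duration = D_Mac / (1 + y) = 2.85515 / 1.05925 = 2.69544 years.

2.695 years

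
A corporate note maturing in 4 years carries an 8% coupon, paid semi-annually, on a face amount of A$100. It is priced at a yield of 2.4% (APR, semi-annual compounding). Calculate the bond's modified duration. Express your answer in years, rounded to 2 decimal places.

Periodic yield y = 0.012. First find Macaulay duration:
  t   CF        PV=CF/(1+0.012)^t    t·PV
  1         4.00         3.9526         3.9526
  2         4.00         3.9057         7.8114
  3         4.00         3.8594        11.5782
  4         4.00         3.8136        15.2545
  5         4.00         3.7684        18.8420
  6         4.00         3.7237        22.3423
  7         4.00         3.6796        25.7570
  8       104.00        94.5343       756.2741
  Σ                    121.2372       861.8120
P = 121.2372; Macaulay duration = 861.8120 / 121.2372 = 7.10848 half-year periods = 3.55424 years.
Modified duration = D_Mac / (1 + y) = 3.55424 / 1.012 = 3.51209 years.

3.51 years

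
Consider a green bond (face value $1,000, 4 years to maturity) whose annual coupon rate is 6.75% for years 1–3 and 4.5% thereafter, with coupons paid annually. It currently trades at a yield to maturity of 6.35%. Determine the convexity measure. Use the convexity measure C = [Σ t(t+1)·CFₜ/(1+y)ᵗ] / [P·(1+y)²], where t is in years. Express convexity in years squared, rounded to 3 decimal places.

15.529

With y = 0.0635:
  t   CF        PV=CF/(1+0.0635)^t    t·PV        t(t+1)·PV
  1        67.50        63.4697        63.4697         126.9394
  2        67.50        59.6800       119.3600         358.0800
  3        67.50        56.1166       168.3498         673.3991
  4     1,045.00       816.8951     3,267.5806      16,337.9028
  Σ                    996.1614     3,618.7600      17,496.3213
P = 996.1614.
Convexity = Σ t(t+1)·PV / [P·(1+y)²] = 17,496.3213 / (996.1614 × 1.131032) = 15.52895.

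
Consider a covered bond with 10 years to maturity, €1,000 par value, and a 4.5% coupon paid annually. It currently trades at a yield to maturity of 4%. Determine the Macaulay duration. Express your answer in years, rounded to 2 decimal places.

8.31 years

Periodic yield y = 0.04. Discount each cash flow and weight by its year:
  t   CF        PV=CF/(1+0.04)^t    t·PV
  1        45.00        43.2692        43.2692
  2        45.00        41.6050        83.2101
  3        45.00        40.0048       120.0145
  4        45.00        38.4662       153.8648
  5        45.00        36.9867       184.9336
  6        45.00        35.5642       213.3849
  7        45.00        34.1963       239.3741
  8        45.00        32.8811       263.0485
  9        45.00        31.6164       284.5476
  10    1,045.00       705.9646     7,059.6456
  Σ                  1,040.5545     8,645.2929
Price P = Σ PV = 1,040.5545.
Macaulay duration = Σ(t·PV) / P = 8,645.2929 / 1,040.5545 = 8.30835 years.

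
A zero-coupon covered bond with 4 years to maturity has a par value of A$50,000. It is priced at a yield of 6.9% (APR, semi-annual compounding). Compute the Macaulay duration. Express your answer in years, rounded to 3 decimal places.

A zero-coupon bond has a single cash flow at maturity, so its Macaulay duration equals its maturity: 4 years.
(Equivalently: 8 semi-annual periods ÷ 2 = 4 years.)

4.000 years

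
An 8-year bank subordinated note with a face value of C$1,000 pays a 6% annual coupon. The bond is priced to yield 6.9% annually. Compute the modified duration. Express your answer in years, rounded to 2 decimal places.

6.11 years

Periodic yield y = 0.069. First find Macaulay duration:
  t   CF        PV=CF/(1+0.069)^t    t·PV
  1        60.00        56.1272        56.1272
  2        60.00        52.5044       105.0088
  3        60.00        49.1155       147.3464
  4        60.00        45.9452       183.7809
  5        60.00        42.9796       214.8982
  6        60.00        40.2055       241.2328
  7        60.00        37.6103       263.2724
  8     1,060.00       621.5617     4,972.4933
  Σ                    946.0494     6,184.1600
P = 946.0494; Macaulay duration = 6,184.1600 / 946.0494 = 6.53683 years.
Modified duration = D_Mac / (1 + y) = 6.53683 / 1.069 = 6.11490 years.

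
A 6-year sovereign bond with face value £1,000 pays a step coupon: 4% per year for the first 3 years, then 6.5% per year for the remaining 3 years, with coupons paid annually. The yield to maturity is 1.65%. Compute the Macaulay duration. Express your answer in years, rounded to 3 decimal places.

Periodic yield y = 0.0165. Discount each cash flow and weight by its year:
  t   CF        PV=CF/(1+0.0165)^t    t·PV
  1        40.00        39.3507        39.3507
  2        40.00        38.7120        77.4239
  3        40.00        38.0836       114.2508
  4        65.00        60.8813       243.5251
  5        65.00        59.8931       299.4653
  6     1,065.00       965.3956     5,792.3735
  Σ                  1,202.3162     6,566.3893
Price P = Σ PV = 1,202.3162.
Macaulay duration = Σ(t·PV) / P = 6,566.3893 / 1,202.3162 = 5.46145 years.

5.461 years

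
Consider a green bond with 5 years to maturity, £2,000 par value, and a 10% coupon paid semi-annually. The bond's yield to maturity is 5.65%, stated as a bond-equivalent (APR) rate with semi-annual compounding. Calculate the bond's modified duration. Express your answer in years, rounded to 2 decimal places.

4.03 years

Periodic yield y = 0.02825. First find Macaulay duration:
  t   CF        PV=CF/(1+0.02825)^t    t·PV
  1       100.00        97.2526        97.2526
  2       100.00        94.5807       189.1614
  3       100.00        91.9822       275.9466
  4       100.00        89.4551       357.8204
  5       100.00        86.9974       434.9871
  6       100.00        84.6073       507.6436
  7       100.00        82.2828       575.9795
  8       100.00        80.0222       640.1773
  9       100.00        77.8236       700.4128
  10    2,100.00     1,589.3960    15,893.9599
  Σ                  2,374.3999    19,673.3412
P = 2,374.3999; Macaulay duration = 19,673.3412 / 2,374.3999 = 8.28561 half-year periods = 4.14280 years.
Modified duration = D_Mac / (1 + y) = 4.14280 / 1.02825 = 4.02898 years.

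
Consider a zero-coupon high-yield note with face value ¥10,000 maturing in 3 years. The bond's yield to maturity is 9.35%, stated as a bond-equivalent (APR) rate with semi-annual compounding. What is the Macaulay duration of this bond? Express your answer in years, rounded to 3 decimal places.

3.000 years

A zero-coupon bond has a single cash flow at maturity, so its Macaulay duration equals its maturity: 3 years.
(Equivalently: 6 semi-annual periods ÷ 2 = 3 years.)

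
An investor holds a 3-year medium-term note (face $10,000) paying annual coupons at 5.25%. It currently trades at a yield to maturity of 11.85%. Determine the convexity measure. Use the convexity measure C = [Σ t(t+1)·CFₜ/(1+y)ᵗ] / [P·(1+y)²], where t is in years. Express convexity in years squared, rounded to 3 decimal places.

8.907

With y = 0.1185:
  t   CF        PV=CF/(1+0.1185)^t    t·PV        t(t+1)·PV
  1       525.00       469.3786       469.3786         938.7573
  2       525.00       419.6501       839.3002       2,517.9006
  3    10,525.00     7,521.6676    22,565.0029      90,260.0117
  Σ                  8,410.6964    23,873.6817      93,716.6695
P = 8,410.6964.
Convexity = Σ t(t+1)·PV / [P·(1+y)²] = 93,716.6695 / (8,410.6964 × 1.251042) = 8.90662.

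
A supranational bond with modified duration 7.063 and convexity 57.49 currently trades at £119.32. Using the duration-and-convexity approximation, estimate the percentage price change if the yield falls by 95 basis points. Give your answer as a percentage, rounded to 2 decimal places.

+6.97%

Duration effect: -D_mod·Δy = -7.063 × (-0.0095) = +0.0670985
Convexity effect: ½·C·(Δy)² = 0.5 × 57.49 × (-0.0095)² = +0.00259423625
ΔP/P ≈ +0.0670985 + 0.00259423625 = +0.06969273625
= +6.969273625%.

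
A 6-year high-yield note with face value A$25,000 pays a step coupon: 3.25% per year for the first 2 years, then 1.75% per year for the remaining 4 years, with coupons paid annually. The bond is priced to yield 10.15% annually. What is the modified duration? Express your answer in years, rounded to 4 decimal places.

4.9964 years

Periodic yield y = 0.1015. First find Macaulay duration:
  t   CF        PV=CF/(1+0.1015)^t    t·PV
  1       812.50       737.6305       737.6305
  2       812.50       669.6600     1,339.3200
  3       437.50       327.3592       982.0776
  4       437.50       297.1940     1,188.7760
  5       437.50       269.8085     1,349.0423
  6    25,437.50    14,241.8831    85,451.2988
  Σ                 16,543.5353    91,048.1452
P = 16,543.5353; Macaulay duration = 91,048.1452 / 16,543.5353 = 5.50355 years.
Modified duration = D_Mac / (1 + y) = 5.50355 / 1.1015 = 4.99641 years.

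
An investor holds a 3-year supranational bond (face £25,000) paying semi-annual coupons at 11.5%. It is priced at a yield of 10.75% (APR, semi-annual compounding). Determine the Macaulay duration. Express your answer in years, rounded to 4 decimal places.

2.6246 years

Periodic yield y = 0.05375. Discount each cash flow and weight by its period:
  t   CF        PV=CF/(1+0.05375)^t    t·PV
  1     1,437.50     1,364.1756     1,364.1756
  2     1,437.50     1,294.5913     2,589.1826
  3     1,437.50     1,228.5564     3,685.6691
  4     1,437.50     1,165.8898     4,663.5592
  5     1,437.50     1,106.4197     5,532.0987
  6    26,437.50    19,310.5596   115,863.3575
  Σ                 25,470.1923   133,698.0426
Price P = Σ PV = 25,470.1923.
Macaulay duration = Σ(t·PV) / P = 133,698.0426 / 25,470.1923 = 5.24920 half-year periods.
In years: 5.24920 / 2 = 2.62460 years.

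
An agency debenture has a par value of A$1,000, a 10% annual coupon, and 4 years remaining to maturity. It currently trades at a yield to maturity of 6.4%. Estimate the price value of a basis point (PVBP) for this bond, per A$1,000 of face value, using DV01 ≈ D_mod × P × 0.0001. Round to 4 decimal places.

Periodic yield y = 0.064.
  t   CF        PV=CF/(1+0.064)^t    t·PV
  1       100.00        93.9850        93.9850
  2       100.00        88.3317       176.6635
  3       100.00        83.0185       249.0556
  4     1,100.00       858.2744     3,433.0977
  Σ                  1,123.6097     3,952.8018
P = 1,123.6097; D_Mac = 3.51795 yrs; D_mod = 3.30634 yrs.
DV01 ≈ 3.30634 × 1,123.6097 × 0.0001 = 0.371504.

A$0.3715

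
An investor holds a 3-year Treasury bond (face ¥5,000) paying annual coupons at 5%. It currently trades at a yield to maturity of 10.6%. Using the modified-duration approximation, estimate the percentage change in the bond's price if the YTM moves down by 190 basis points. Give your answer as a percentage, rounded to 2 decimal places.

+4.89%

Periodic yield y = 0.106. Modified duration first:
  t   CF        PV=CF/(1+0.106)^t    t·PV
  1       250.00       226.0398       226.0398
  2       250.00       204.3759       408.7519
  3     5,250.00     3,880.5557    11,641.6671
  Σ                  4,310.9714    12,276.4588
P = 4,310.9714; D_Mac = 2.84772 yrs; D_mod = 2.84772/(1+0.106) = 2.57480 yrs.
ΔP/P ≈ -D_mod · Δy = -2.57480 × (-0.019) = +0.048921 = +4.8921%.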